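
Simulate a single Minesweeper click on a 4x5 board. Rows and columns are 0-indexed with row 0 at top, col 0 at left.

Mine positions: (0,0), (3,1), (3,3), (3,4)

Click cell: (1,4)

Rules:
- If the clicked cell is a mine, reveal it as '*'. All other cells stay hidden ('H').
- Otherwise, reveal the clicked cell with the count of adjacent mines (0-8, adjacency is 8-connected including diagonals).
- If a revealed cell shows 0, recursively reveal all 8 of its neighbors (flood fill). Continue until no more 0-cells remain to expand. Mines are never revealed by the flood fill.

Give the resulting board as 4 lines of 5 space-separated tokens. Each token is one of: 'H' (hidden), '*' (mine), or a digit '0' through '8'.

H 1 0 0 0
H 1 0 0 0
H 1 2 2 2
H H H H H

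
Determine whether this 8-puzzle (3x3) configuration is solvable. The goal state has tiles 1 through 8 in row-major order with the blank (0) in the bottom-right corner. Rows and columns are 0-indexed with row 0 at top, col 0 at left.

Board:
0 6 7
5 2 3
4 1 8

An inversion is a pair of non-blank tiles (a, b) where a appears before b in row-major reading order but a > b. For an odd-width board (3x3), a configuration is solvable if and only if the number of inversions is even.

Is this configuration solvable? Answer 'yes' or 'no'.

Inversions (pairs i<j in row-major order where tile[i] > tile[j] > 0): 17
17 is odd, so the puzzle is not solvable.

Answer: no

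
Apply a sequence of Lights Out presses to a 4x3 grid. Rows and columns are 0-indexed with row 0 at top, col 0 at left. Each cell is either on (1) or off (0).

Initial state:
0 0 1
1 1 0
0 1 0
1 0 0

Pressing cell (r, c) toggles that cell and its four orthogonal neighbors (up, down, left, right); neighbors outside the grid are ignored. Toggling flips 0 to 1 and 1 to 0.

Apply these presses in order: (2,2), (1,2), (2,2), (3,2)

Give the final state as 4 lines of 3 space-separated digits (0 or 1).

Answer: 0 0 0
1 0 1
0 1 0
1 1 1

Derivation:
After press 1 at (2,2):
0 0 1
1 1 1
0 0 1
1 0 1

After press 2 at (1,2):
0 0 0
1 0 0
0 0 0
1 0 1

After press 3 at (2,2):
0 0 0
1 0 1
0 1 1
1 0 0

After press 4 at (3,2):
0 0 0
1 0 1
0 1 0
1 1 1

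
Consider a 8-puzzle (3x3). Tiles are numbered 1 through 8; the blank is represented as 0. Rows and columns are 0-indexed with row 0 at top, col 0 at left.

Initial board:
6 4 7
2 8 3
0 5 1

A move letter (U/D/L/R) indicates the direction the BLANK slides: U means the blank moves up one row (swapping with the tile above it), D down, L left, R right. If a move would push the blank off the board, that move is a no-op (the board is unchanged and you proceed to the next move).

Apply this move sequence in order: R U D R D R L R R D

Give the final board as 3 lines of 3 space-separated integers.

Answer: 6 4 7
2 8 3
5 1 0

Derivation:
After move 1 (R):
6 4 7
2 8 3
5 0 1

After move 2 (U):
6 4 7
2 0 3
5 8 1

After move 3 (D):
6 4 7
2 8 3
5 0 1

After move 4 (R):
6 4 7
2 8 3
5 1 0

After move 5 (D):
6 4 7
2 8 3
5 1 0

After move 6 (R):
6 4 7
2 8 3
5 1 0

After move 7 (L):
6 4 7
2 8 3
5 0 1

After move 8 (R):
6 4 7
2 8 3
5 1 0

After move 9 (R):
6 4 7
2 8 3
5 1 0

After move 10 (D):
6 4 7
2 8 3
5 1 0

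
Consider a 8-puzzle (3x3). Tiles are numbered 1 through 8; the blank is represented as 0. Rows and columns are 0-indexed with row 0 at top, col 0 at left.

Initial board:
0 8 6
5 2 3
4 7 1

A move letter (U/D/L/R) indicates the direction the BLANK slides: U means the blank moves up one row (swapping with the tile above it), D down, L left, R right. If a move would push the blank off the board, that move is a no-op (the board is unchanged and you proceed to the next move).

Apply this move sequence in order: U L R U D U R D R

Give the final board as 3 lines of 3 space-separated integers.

Answer: 8 6 3
5 2 0
4 7 1

Derivation:
After move 1 (U):
0 8 6
5 2 3
4 7 1

After move 2 (L):
0 8 6
5 2 3
4 7 1

After move 3 (R):
8 0 6
5 2 3
4 7 1

After move 4 (U):
8 0 6
5 2 3
4 7 1

After move 5 (D):
8 2 6
5 0 3
4 7 1

After move 6 (U):
8 0 6
5 2 3
4 7 1

After move 7 (R):
8 6 0
5 2 3
4 7 1

After move 8 (D):
8 6 3
5 2 0
4 7 1

After move 9 (R):
8 6 3
5 2 0
4 7 1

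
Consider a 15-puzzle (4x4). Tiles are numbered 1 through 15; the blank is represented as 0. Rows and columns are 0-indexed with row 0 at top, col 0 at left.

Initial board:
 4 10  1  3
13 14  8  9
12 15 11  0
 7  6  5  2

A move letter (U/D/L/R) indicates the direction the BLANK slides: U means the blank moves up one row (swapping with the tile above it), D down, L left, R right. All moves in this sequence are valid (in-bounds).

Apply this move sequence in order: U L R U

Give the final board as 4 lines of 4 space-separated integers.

After move 1 (U):
 4 10  1  3
13 14  8  0
12 15 11  9
 7  6  5  2

After move 2 (L):
 4 10  1  3
13 14  0  8
12 15 11  9
 7  6  5  2

After move 3 (R):
 4 10  1  3
13 14  8  0
12 15 11  9
 7  6  5  2

After move 4 (U):
 4 10  1  0
13 14  8  3
12 15 11  9
 7  6  5  2

Answer:  4 10  1  0
13 14  8  3
12 15 11  9
 7  6  5  2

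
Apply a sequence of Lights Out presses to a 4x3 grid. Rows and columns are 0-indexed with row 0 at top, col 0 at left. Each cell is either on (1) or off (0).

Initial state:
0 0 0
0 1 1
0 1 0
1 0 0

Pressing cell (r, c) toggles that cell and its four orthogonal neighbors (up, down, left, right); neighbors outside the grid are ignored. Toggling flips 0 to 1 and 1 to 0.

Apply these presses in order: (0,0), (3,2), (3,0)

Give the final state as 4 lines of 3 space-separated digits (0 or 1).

After press 1 at (0,0):
1 1 0
1 1 1
0 1 0
1 0 0

After press 2 at (3,2):
1 1 0
1 1 1
0 1 1
1 1 1

After press 3 at (3,0):
1 1 0
1 1 1
1 1 1
0 0 1

Answer: 1 1 0
1 1 1
1 1 1
0 0 1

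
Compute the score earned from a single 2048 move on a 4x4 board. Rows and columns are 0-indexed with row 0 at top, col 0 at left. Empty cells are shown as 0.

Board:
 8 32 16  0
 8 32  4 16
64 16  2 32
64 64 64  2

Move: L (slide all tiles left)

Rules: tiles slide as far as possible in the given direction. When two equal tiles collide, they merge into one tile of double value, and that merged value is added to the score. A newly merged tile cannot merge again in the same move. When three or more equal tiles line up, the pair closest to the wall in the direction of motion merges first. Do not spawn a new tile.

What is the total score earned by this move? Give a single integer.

Slide left:
row 0: [8, 32, 16, 0] -> [8, 32, 16, 0]  score +0 (running 0)
row 1: [8, 32, 4, 16] -> [8, 32, 4, 16]  score +0 (running 0)
row 2: [64, 16, 2, 32] -> [64, 16, 2, 32]  score +0 (running 0)
row 3: [64, 64, 64, 2] -> [128, 64, 2, 0]  score +128 (running 128)
Board after move:
  8  32  16   0
  8  32   4  16
 64  16   2  32
128  64   2   0

Answer: 128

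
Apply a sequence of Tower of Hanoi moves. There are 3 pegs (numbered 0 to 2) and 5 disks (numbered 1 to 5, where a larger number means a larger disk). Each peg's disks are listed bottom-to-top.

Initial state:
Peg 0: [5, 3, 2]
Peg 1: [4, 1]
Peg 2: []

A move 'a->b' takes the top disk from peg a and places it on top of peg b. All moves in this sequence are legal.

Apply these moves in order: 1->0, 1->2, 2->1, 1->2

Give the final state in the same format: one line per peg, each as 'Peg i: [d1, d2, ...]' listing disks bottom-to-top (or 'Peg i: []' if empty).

After move 1 (1->0):
Peg 0: [5, 3, 2, 1]
Peg 1: [4]
Peg 2: []

After move 2 (1->2):
Peg 0: [5, 3, 2, 1]
Peg 1: []
Peg 2: [4]

After move 3 (2->1):
Peg 0: [5, 3, 2, 1]
Peg 1: [4]
Peg 2: []

After move 4 (1->2):
Peg 0: [5, 3, 2, 1]
Peg 1: []
Peg 2: [4]

Answer: Peg 0: [5, 3, 2, 1]
Peg 1: []
Peg 2: [4]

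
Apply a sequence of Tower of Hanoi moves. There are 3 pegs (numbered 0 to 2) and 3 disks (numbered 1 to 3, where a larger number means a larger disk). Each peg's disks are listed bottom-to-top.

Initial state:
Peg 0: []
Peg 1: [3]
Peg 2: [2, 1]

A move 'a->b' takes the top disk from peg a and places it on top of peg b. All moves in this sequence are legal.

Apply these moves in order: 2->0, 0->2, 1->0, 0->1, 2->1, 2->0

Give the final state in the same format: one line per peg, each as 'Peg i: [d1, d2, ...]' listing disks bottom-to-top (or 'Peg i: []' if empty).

Answer: Peg 0: [2]
Peg 1: [3, 1]
Peg 2: []

Derivation:
After move 1 (2->0):
Peg 0: [1]
Peg 1: [3]
Peg 2: [2]

After move 2 (0->2):
Peg 0: []
Peg 1: [3]
Peg 2: [2, 1]

After move 3 (1->0):
Peg 0: [3]
Peg 1: []
Peg 2: [2, 1]

After move 4 (0->1):
Peg 0: []
Peg 1: [3]
Peg 2: [2, 1]

After move 5 (2->1):
Peg 0: []
Peg 1: [3, 1]
Peg 2: [2]

After move 6 (2->0):
Peg 0: [2]
Peg 1: [3, 1]
Peg 2: []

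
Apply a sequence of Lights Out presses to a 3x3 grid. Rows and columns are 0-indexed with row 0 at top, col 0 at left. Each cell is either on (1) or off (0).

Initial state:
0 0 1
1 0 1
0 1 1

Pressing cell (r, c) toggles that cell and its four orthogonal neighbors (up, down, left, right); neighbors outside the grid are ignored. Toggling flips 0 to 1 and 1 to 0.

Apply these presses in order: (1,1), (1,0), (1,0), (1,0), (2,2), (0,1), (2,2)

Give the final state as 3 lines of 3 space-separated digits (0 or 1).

Answer: 0 0 0
1 1 0
1 0 1

Derivation:
After press 1 at (1,1):
0 1 1
0 1 0
0 0 1

After press 2 at (1,0):
1 1 1
1 0 0
1 0 1

After press 3 at (1,0):
0 1 1
0 1 0
0 0 1

After press 4 at (1,0):
1 1 1
1 0 0
1 0 1

After press 5 at (2,2):
1 1 1
1 0 1
1 1 0

After press 6 at (0,1):
0 0 0
1 1 1
1 1 0

After press 7 at (2,2):
0 0 0
1 1 0
1 0 1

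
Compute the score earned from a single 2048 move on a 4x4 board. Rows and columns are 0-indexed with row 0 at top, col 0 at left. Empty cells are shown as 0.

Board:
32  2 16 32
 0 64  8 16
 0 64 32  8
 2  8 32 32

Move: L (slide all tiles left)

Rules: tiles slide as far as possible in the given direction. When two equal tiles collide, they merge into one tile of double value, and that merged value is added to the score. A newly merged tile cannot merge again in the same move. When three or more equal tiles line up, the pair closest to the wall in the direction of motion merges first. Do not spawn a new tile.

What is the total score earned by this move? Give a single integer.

Slide left:
row 0: [32, 2, 16, 32] -> [32, 2, 16, 32]  score +0 (running 0)
row 1: [0, 64, 8, 16] -> [64, 8, 16, 0]  score +0 (running 0)
row 2: [0, 64, 32, 8] -> [64, 32, 8, 0]  score +0 (running 0)
row 3: [2, 8, 32, 32] -> [2, 8, 64, 0]  score +64 (running 64)
Board after move:
32  2 16 32
64  8 16  0
64 32  8  0
 2  8 64  0

Answer: 64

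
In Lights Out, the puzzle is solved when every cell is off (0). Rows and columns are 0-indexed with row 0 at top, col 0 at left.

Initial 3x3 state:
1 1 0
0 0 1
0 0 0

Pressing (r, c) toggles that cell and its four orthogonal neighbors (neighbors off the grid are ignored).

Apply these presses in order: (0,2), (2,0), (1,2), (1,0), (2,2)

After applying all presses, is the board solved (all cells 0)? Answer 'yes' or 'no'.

After press 1 at (0,2):
1 0 1
0 0 0
0 0 0

After press 2 at (2,0):
1 0 1
1 0 0
1 1 0

After press 3 at (1,2):
1 0 0
1 1 1
1 1 1

After press 4 at (1,0):
0 0 0
0 0 1
0 1 1

After press 5 at (2,2):
0 0 0
0 0 0
0 0 0

Lights still on: 0

Answer: yes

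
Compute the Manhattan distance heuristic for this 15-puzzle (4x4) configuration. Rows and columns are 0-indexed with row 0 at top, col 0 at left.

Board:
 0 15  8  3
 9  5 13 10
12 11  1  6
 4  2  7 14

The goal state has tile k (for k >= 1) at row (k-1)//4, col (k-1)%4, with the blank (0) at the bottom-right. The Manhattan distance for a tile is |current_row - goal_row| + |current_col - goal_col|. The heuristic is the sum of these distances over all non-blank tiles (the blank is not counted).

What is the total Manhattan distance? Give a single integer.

Answer: 40

Derivation:
Tile 15: (0,1)->(3,2) = 4
Tile 8: (0,2)->(1,3) = 2
Tile 3: (0,3)->(0,2) = 1
Tile 9: (1,0)->(2,0) = 1
Tile 5: (1,1)->(1,0) = 1
Tile 13: (1,2)->(3,0) = 4
Tile 10: (1,3)->(2,1) = 3
Tile 12: (2,0)->(2,3) = 3
Tile 11: (2,1)->(2,2) = 1
Tile 1: (2,2)->(0,0) = 4
Tile 6: (2,3)->(1,1) = 3
Tile 4: (3,0)->(0,3) = 6
Tile 2: (3,1)->(0,1) = 3
Tile 7: (3,2)->(1,2) = 2
Tile 14: (3,3)->(3,1) = 2
Sum: 4 + 2 + 1 + 1 + 1 + 4 + 3 + 3 + 1 + 4 + 3 + 6 + 3 + 2 + 2 = 40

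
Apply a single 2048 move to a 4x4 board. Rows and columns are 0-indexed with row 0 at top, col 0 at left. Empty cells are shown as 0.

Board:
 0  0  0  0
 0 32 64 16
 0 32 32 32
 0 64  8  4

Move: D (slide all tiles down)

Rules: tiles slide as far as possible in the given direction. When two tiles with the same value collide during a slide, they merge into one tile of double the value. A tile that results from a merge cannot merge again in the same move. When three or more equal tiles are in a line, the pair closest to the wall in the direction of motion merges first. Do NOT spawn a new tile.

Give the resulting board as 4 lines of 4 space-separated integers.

Answer:  0  0  0  0
 0  0 64 16
 0 64 32 32
 0 64  8  4

Derivation:
Slide down:
col 0: [0, 0, 0, 0] -> [0, 0, 0, 0]
col 1: [0, 32, 32, 64] -> [0, 0, 64, 64]
col 2: [0, 64, 32, 8] -> [0, 64, 32, 8]
col 3: [0, 16, 32, 4] -> [0, 16, 32, 4]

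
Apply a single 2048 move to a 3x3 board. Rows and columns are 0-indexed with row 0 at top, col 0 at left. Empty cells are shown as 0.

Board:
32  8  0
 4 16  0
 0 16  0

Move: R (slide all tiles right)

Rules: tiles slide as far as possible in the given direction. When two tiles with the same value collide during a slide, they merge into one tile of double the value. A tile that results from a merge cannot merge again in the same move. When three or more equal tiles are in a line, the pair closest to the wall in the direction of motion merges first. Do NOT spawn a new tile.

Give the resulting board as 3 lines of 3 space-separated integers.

Slide right:
row 0: [32, 8, 0] -> [0, 32, 8]
row 1: [4, 16, 0] -> [0, 4, 16]
row 2: [0, 16, 0] -> [0, 0, 16]

Answer:  0 32  8
 0  4 16
 0  0 16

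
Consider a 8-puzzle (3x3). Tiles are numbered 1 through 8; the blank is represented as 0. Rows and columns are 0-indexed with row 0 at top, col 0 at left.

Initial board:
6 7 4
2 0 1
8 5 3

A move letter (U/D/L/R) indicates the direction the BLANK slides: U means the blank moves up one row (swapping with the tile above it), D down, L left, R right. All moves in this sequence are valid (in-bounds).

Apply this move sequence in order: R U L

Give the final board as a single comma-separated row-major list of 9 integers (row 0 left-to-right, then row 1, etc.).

After move 1 (R):
6 7 4
2 1 0
8 5 3

After move 2 (U):
6 7 0
2 1 4
8 5 3

After move 3 (L):
6 0 7
2 1 4
8 5 3

Answer: 6, 0, 7, 2, 1, 4, 8, 5, 3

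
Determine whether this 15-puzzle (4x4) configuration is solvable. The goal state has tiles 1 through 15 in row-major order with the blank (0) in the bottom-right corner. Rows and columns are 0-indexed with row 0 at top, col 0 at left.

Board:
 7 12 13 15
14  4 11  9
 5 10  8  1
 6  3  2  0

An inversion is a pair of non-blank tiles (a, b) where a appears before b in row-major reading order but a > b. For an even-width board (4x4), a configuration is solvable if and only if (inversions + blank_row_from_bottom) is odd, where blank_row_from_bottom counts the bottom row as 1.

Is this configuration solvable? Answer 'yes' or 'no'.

Answer: no

Derivation:
Inversions: 79
Blank is in row 3 (0-indexed from top), which is row 1 counting from the bottom (bottom = 1).
79 + 1 = 80, which is even, so the puzzle is not solvable.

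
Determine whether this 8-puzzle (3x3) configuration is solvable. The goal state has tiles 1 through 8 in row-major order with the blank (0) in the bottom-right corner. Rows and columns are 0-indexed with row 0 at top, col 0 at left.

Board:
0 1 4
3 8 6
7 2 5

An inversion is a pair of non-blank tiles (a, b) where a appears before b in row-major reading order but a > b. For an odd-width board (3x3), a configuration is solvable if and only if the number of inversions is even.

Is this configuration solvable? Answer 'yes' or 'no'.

Inversions (pairs i<j in row-major order where tile[i] > tile[j] > 0): 11
11 is odd, so the puzzle is not solvable.

Answer: no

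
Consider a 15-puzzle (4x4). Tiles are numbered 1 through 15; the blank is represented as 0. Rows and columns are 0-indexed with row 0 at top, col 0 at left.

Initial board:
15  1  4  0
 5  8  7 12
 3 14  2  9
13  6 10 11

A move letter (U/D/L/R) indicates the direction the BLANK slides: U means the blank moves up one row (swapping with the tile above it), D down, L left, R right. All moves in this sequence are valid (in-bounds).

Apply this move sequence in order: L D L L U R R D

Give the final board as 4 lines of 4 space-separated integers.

Answer:  1  7  8  4
15  5  0 12
 3 14  2  9
13  6 10 11

Derivation:
After move 1 (L):
15  1  0  4
 5  8  7 12
 3 14  2  9
13  6 10 11

After move 2 (D):
15  1  7  4
 5  8  0 12
 3 14  2  9
13  6 10 11

After move 3 (L):
15  1  7  4
 5  0  8 12
 3 14  2  9
13  6 10 11

After move 4 (L):
15  1  7  4
 0  5  8 12
 3 14  2  9
13  6 10 11

After move 5 (U):
 0  1  7  4
15  5  8 12
 3 14  2  9
13  6 10 11

After move 6 (R):
 1  0  7  4
15  5  8 12
 3 14  2  9
13  6 10 11

After move 7 (R):
 1  7  0  4
15  5  8 12
 3 14  2  9
13  6 10 11

After move 8 (D):
 1  7  8  4
15  5  0 12
 3 14  2  9
13  6 10 11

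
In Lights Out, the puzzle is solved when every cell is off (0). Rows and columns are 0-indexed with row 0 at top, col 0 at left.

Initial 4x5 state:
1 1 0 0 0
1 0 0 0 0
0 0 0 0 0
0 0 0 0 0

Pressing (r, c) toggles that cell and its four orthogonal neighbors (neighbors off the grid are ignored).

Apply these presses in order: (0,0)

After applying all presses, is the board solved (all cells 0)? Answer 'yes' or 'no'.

After press 1 at (0,0):
0 0 0 0 0
0 0 0 0 0
0 0 0 0 0
0 0 0 0 0

Lights still on: 0

Answer: yes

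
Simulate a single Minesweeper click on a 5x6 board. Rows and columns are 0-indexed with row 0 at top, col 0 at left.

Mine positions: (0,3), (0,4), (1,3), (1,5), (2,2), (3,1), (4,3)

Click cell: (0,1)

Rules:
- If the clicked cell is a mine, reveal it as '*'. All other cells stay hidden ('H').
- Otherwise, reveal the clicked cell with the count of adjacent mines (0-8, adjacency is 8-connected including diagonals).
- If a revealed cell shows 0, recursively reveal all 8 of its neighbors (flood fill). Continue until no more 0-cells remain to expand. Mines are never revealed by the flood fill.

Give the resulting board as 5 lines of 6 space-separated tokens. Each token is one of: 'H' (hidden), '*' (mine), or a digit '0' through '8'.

0 0 2 H H H
0 1 3 H H H
1 2 H H H H
H H H H H H
H H H H H H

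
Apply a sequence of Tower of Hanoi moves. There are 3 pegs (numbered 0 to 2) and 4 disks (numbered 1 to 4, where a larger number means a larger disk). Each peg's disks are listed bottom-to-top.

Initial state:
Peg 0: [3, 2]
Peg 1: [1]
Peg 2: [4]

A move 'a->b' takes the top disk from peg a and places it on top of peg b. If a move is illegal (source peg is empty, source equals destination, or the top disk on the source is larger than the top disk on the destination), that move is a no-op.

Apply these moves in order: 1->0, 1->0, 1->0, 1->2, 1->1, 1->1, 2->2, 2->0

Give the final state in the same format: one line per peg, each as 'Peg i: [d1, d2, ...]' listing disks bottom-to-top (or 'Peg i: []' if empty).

Answer: Peg 0: [3, 2, 1]
Peg 1: []
Peg 2: [4]

Derivation:
After move 1 (1->0):
Peg 0: [3, 2, 1]
Peg 1: []
Peg 2: [4]

After move 2 (1->0):
Peg 0: [3, 2, 1]
Peg 1: []
Peg 2: [4]

After move 3 (1->0):
Peg 0: [3, 2, 1]
Peg 1: []
Peg 2: [4]

After move 4 (1->2):
Peg 0: [3, 2, 1]
Peg 1: []
Peg 2: [4]

After move 5 (1->1):
Peg 0: [3, 2, 1]
Peg 1: []
Peg 2: [4]

After move 6 (1->1):
Peg 0: [3, 2, 1]
Peg 1: []
Peg 2: [4]

After move 7 (2->2):
Peg 0: [3, 2, 1]
Peg 1: []
Peg 2: [4]

After move 8 (2->0):
Peg 0: [3, 2, 1]
Peg 1: []
Peg 2: [4]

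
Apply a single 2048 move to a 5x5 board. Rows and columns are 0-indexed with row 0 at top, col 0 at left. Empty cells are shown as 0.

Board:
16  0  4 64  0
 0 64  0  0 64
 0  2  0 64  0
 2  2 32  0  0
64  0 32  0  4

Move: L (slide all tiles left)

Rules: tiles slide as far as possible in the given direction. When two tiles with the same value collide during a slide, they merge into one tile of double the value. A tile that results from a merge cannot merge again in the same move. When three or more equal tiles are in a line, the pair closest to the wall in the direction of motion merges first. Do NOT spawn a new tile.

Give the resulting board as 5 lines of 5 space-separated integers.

Slide left:
row 0: [16, 0, 4, 64, 0] -> [16, 4, 64, 0, 0]
row 1: [0, 64, 0, 0, 64] -> [128, 0, 0, 0, 0]
row 2: [0, 2, 0, 64, 0] -> [2, 64, 0, 0, 0]
row 3: [2, 2, 32, 0, 0] -> [4, 32, 0, 0, 0]
row 4: [64, 0, 32, 0, 4] -> [64, 32, 4, 0, 0]

Answer:  16   4  64   0   0
128   0   0   0   0
  2  64   0   0   0
  4  32   0   0   0
 64  32   4   0   0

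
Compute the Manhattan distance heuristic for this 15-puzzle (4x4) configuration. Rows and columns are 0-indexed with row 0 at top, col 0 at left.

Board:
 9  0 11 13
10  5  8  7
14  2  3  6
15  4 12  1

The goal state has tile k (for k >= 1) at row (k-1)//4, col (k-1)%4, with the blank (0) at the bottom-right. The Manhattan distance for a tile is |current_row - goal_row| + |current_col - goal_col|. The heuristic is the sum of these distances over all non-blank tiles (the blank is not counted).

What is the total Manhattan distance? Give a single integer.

Tile 9: (0,0)->(2,0) = 2
Tile 11: (0,2)->(2,2) = 2
Tile 13: (0,3)->(3,0) = 6
Tile 10: (1,0)->(2,1) = 2
Tile 5: (1,1)->(1,0) = 1
Tile 8: (1,2)->(1,3) = 1
Tile 7: (1,3)->(1,2) = 1
Tile 14: (2,0)->(3,1) = 2
Tile 2: (2,1)->(0,1) = 2
Tile 3: (2,2)->(0,2) = 2
Tile 6: (2,3)->(1,1) = 3
Tile 15: (3,0)->(3,2) = 2
Tile 4: (3,1)->(0,3) = 5
Tile 12: (3,2)->(2,3) = 2
Tile 1: (3,3)->(0,0) = 6
Sum: 2 + 2 + 6 + 2 + 1 + 1 + 1 + 2 + 2 + 2 + 3 + 2 + 5 + 2 + 6 = 39

Answer: 39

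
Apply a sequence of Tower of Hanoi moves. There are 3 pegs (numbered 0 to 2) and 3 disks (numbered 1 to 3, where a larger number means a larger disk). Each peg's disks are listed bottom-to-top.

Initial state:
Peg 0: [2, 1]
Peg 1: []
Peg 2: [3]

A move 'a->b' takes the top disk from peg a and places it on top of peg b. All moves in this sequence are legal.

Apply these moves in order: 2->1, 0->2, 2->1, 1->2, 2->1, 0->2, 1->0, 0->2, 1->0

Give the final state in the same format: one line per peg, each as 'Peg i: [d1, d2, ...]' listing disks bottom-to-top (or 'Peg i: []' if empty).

After move 1 (2->1):
Peg 0: [2, 1]
Peg 1: [3]
Peg 2: []

After move 2 (0->2):
Peg 0: [2]
Peg 1: [3]
Peg 2: [1]

After move 3 (2->1):
Peg 0: [2]
Peg 1: [3, 1]
Peg 2: []

After move 4 (1->2):
Peg 0: [2]
Peg 1: [3]
Peg 2: [1]

After move 5 (2->1):
Peg 0: [2]
Peg 1: [3, 1]
Peg 2: []

After move 6 (0->2):
Peg 0: []
Peg 1: [3, 1]
Peg 2: [2]

After move 7 (1->0):
Peg 0: [1]
Peg 1: [3]
Peg 2: [2]

After move 8 (0->2):
Peg 0: []
Peg 1: [3]
Peg 2: [2, 1]

After move 9 (1->0):
Peg 0: [3]
Peg 1: []
Peg 2: [2, 1]

Answer: Peg 0: [3]
Peg 1: []
Peg 2: [2, 1]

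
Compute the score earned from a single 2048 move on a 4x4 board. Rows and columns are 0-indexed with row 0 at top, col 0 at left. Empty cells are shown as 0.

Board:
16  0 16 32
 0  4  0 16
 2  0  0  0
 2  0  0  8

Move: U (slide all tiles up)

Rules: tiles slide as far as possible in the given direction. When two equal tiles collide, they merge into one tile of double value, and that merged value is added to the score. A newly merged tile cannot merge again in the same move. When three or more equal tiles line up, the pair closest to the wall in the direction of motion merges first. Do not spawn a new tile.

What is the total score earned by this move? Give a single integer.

Slide up:
col 0: [16, 0, 2, 2] -> [16, 4, 0, 0]  score +4 (running 4)
col 1: [0, 4, 0, 0] -> [4, 0, 0, 0]  score +0 (running 4)
col 2: [16, 0, 0, 0] -> [16, 0, 0, 0]  score +0 (running 4)
col 3: [32, 16, 0, 8] -> [32, 16, 8, 0]  score +0 (running 4)
Board after move:
16  4 16 32
 4  0  0 16
 0  0  0  8
 0  0  0  0

Answer: 4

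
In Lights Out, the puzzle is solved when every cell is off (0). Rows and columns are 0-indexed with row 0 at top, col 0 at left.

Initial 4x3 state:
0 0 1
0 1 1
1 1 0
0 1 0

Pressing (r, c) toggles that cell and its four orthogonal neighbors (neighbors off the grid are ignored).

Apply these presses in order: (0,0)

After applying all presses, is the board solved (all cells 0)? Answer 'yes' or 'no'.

After press 1 at (0,0):
1 1 1
1 1 1
1 1 0
0 1 0

Lights still on: 9

Answer: no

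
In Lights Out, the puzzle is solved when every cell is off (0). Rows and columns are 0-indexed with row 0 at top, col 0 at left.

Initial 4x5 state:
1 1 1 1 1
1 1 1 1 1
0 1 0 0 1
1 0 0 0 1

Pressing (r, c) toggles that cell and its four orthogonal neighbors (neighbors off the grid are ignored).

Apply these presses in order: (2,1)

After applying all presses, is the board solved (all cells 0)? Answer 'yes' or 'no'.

Answer: no

Derivation:
After press 1 at (2,1):
1 1 1 1 1
1 0 1 1 1
1 0 1 0 1
1 1 0 0 1

Lights still on: 15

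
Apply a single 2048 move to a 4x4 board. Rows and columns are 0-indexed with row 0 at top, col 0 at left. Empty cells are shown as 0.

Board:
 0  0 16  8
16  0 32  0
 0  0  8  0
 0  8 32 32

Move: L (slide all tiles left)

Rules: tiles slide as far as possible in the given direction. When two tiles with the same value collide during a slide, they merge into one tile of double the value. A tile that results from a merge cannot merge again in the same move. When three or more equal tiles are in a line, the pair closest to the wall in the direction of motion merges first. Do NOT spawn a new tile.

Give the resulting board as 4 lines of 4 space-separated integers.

Answer: 16  8  0  0
16 32  0  0
 8  0  0  0
 8 64  0  0

Derivation:
Slide left:
row 0: [0, 0, 16, 8] -> [16, 8, 0, 0]
row 1: [16, 0, 32, 0] -> [16, 32, 0, 0]
row 2: [0, 0, 8, 0] -> [8, 0, 0, 0]
row 3: [0, 8, 32, 32] -> [8, 64, 0, 0]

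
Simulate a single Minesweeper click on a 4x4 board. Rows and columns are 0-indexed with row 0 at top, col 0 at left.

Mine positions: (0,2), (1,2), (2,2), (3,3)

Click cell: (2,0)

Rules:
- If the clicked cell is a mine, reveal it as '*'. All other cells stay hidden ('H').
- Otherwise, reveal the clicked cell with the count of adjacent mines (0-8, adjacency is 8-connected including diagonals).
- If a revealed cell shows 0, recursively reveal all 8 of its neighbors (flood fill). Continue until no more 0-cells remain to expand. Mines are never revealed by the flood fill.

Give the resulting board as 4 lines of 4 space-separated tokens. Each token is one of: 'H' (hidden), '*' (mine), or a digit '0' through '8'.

0 2 H H
0 3 H H
0 2 H H
0 1 H H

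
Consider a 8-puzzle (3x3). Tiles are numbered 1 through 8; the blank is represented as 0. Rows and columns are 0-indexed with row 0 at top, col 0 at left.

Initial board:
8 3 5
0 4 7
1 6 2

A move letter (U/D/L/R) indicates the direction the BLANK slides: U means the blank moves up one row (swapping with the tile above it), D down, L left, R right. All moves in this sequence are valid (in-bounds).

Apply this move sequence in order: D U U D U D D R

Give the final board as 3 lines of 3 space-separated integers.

After move 1 (D):
8 3 5
1 4 7
0 6 2

After move 2 (U):
8 3 5
0 4 7
1 6 2

After move 3 (U):
0 3 5
8 4 7
1 6 2

After move 4 (D):
8 3 5
0 4 7
1 6 2

After move 5 (U):
0 3 5
8 4 7
1 6 2

After move 6 (D):
8 3 5
0 4 7
1 6 2

After move 7 (D):
8 3 5
1 4 7
0 6 2

After move 8 (R):
8 3 5
1 4 7
6 0 2

Answer: 8 3 5
1 4 7
6 0 2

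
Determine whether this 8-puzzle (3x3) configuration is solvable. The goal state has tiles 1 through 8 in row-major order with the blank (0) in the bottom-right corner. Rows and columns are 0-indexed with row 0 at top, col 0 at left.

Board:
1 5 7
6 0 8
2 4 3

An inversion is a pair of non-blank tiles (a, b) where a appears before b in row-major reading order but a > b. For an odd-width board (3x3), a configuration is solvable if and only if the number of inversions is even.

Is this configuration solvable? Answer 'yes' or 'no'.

Inversions (pairs i<j in row-major order where tile[i] > tile[j] > 0): 14
14 is even, so the puzzle is solvable.

Answer: yes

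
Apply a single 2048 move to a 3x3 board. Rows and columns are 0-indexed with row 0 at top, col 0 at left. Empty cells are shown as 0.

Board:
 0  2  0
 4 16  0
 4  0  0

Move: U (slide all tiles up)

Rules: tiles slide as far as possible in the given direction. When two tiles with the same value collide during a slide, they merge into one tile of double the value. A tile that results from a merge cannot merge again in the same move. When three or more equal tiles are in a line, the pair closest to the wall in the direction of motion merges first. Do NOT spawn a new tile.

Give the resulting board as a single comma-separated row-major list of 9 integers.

Slide up:
col 0: [0, 4, 4] -> [8, 0, 0]
col 1: [2, 16, 0] -> [2, 16, 0]
col 2: [0, 0, 0] -> [0, 0, 0]

Answer: 8, 2, 0, 0, 16, 0, 0, 0, 0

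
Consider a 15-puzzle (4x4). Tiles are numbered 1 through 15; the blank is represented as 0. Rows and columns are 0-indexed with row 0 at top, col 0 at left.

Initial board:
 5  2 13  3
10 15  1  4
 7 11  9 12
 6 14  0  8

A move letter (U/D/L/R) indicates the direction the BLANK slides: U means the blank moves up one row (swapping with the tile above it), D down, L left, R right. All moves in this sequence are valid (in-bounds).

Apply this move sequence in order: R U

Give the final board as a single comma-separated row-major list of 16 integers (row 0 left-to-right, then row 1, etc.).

Answer: 5, 2, 13, 3, 10, 15, 1, 4, 7, 11, 9, 0, 6, 14, 8, 12

Derivation:
After move 1 (R):
 5  2 13  3
10 15  1  4
 7 11  9 12
 6 14  8  0

After move 2 (U):
 5  2 13  3
10 15  1  4
 7 11  9  0
 6 14  8 12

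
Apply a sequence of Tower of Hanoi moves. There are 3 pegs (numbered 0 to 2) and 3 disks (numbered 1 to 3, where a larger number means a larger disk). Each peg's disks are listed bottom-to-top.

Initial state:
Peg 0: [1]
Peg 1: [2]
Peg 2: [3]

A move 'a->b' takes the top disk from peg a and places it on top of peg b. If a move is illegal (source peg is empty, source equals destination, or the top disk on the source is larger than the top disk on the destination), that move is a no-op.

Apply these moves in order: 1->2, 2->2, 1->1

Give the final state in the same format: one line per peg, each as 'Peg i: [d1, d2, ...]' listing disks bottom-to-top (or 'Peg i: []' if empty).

After move 1 (1->2):
Peg 0: [1]
Peg 1: []
Peg 2: [3, 2]

After move 2 (2->2):
Peg 0: [1]
Peg 1: []
Peg 2: [3, 2]

After move 3 (1->1):
Peg 0: [1]
Peg 1: []
Peg 2: [3, 2]

Answer: Peg 0: [1]
Peg 1: []
Peg 2: [3, 2]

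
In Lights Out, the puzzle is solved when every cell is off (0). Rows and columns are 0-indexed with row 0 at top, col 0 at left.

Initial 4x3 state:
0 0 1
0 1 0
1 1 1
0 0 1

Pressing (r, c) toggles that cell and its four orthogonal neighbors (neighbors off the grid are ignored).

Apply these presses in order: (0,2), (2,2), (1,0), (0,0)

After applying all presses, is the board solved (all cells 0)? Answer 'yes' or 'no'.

Answer: yes

Derivation:
After press 1 at (0,2):
0 1 0
0 1 1
1 1 1
0 0 1

After press 2 at (2,2):
0 1 0
0 1 0
1 0 0
0 0 0

After press 3 at (1,0):
1 1 0
1 0 0
0 0 0
0 0 0

After press 4 at (0,0):
0 0 0
0 0 0
0 0 0
0 0 0

Lights still on: 0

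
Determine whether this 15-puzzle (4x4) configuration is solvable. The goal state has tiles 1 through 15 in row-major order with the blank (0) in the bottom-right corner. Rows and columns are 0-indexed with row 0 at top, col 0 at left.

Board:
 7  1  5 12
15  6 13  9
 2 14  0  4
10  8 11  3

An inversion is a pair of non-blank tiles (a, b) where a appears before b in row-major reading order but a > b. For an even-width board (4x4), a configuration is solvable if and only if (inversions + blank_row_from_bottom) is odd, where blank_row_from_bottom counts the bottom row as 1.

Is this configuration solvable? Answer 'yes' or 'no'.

Answer: yes

Derivation:
Inversions: 51
Blank is in row 2 (0-indexed from top), which is row 2 counting from the bottom (bottom = 1).
51 + 2 = 53, which is odd, so the puzzle is solvable.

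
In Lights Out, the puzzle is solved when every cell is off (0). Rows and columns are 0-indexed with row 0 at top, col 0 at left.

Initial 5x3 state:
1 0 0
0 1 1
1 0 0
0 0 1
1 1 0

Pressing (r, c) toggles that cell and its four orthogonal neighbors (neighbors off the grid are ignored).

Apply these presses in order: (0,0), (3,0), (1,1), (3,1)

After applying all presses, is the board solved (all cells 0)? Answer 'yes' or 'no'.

Answer: yes

Derivation:
After press 1 at (0,0):
0 1 0
1 1 1
1 0 0
0 0 1
1 1 0

After press 2 at (3,0):
0 1 0
1 1 1
0 0 0
1 1 1
0 1 0

After press 3 at (1,1):
0 0 0
0 0 0
0 1 0
1 1 1
0 1 0

After press 4 at (3,1):
0 0 0
0 0 0
0 0 0
0 0 0
0 0 0

Lights still on: 0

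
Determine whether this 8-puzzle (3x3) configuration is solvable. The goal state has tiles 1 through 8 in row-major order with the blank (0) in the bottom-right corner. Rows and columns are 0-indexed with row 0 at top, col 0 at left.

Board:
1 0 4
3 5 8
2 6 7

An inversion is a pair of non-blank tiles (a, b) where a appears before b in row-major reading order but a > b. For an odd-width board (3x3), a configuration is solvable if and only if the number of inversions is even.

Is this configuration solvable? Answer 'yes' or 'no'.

Inversions (pairs i<j in row-major order where tile[i] > tile[j] > 0): 7
7 is odd, so the puzzle is not solvable.

Answer: no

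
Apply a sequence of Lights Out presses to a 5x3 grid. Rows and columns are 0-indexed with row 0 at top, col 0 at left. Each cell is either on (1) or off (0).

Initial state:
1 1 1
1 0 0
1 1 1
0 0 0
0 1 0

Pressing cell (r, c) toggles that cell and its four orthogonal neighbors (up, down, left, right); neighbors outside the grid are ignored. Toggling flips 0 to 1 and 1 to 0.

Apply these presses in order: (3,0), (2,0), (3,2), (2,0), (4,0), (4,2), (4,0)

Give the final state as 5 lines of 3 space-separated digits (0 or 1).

Answer: 1 1 1
1 0 0
0 1 0
1 0 0
1 0 0

Derivation:
After press 1 at (3,0):
1 1 1
1 0 0
0 1 1
1 1 0
1 1 0

After press 2 at (2,0):
1 1 1
0 0 0
1 0 1
0 1 0
1 1 0

After press 3 at (3,2):
1 1 1
0 0 0
1 0 0
0 0 1
1 1 1

After press 4 at (2,0):
1 1 1
1 0 0
0 1 0
1 0 1
1 1 1

After press 5 at (4,0):
1 1 1
1 0 0
0 1 0
0 0 1
0 0 1

After press 6 at (4,2):
1 1 1
1 0 0
0 1 0
0 0 0
0 1 0

After press 7 at (4,0):
1 1 1
1 0 0
0 1 0
1 0 0
1 0 0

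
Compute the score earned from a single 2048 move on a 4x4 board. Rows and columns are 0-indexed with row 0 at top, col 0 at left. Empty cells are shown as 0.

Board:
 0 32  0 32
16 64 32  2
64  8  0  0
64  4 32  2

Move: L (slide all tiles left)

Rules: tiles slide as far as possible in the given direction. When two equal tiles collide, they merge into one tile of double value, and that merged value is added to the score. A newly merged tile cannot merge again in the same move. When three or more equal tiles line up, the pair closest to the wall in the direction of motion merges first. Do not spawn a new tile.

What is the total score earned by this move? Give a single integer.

Answer: 64

Derivation:
Slide left:
row 0: [0, 32, 0, 32] -> [64, 0, 0, 0]  score +64 (running 64)
row 1: [16, 64, 32, 2] -> [16, 64, 32, 2]  score +0 (running 64)
row 2: [64, 8, 0, 0] -> [64, 8, 0, 0]  score +0 (running 64)
row 3: [64, 4, 32, 2] -> [64, 4, 32, 2]  score +0 (running 64)
Board after move:
64  0  0  0
16 64 32  2
64  8  0  0
64  4 32  2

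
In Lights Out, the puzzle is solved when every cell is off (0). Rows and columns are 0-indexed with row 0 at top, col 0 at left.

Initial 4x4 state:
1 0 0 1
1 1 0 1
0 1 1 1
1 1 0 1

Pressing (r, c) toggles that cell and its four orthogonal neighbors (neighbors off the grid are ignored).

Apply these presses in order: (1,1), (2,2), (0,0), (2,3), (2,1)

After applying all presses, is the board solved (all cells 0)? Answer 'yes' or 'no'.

After press 1 at (1,1):
1 1 0 1
0 0 1 1
0 0 1 1
1 1 0 1

After press 2 at (2,2):
1 1 0 1
0 0 0 1
0 1 0 0
1 1 1 1

After press 3 at (0,0):
0 0 0 1
1 0 0 1
0 1 0 0
1 1 1 1

After press 4 at (2,3):
0 0 0 1
1 0 0 0
0 1 1 1
1 1 1 0

After press 5 at (2,1):
0 0 0 1
1 1 0 0
1 0 0 1
1 0 1 0

Lights still on: 7

Answer: no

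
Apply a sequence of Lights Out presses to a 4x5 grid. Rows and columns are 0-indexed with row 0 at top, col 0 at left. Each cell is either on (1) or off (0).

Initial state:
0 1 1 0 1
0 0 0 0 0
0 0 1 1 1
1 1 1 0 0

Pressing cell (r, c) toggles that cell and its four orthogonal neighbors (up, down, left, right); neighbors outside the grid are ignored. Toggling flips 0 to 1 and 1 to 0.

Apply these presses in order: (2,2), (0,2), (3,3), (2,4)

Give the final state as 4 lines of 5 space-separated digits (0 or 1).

After press 1 at (2,2):
0 1 1 0 1
0 0 1 0 0
0 1 0 0 1
1 1 0 0 0

After press 2 at (0,2):
0 0 0 1 1
0 0 0 0 0
0 1 0 0 1
1 1 0 0 0

After press 3 at (3,3):
0 0 0 1 1
0 0 0 0 0
0 1 0 1 1
1 1 1 1 1

After press 4 at (2,4):
0 0 0 1 1
0 0 0 0 1
0 1 0 0 0
1 1 1 1 0

Answer: 0 0 0 1 1
0 0 0 0 1
0 1 0 0 0
1 1 1 1 0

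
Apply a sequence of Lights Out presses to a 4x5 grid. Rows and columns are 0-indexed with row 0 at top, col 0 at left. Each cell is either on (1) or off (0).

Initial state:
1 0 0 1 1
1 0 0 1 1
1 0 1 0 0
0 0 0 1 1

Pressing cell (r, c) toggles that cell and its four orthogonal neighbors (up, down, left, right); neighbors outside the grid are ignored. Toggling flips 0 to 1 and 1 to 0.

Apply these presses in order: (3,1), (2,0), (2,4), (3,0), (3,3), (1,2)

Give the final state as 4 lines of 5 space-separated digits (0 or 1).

After press 1 at (3,1):
1 0 0 1 1
1 0 0 1 1
1 1 1 0 0
1 1 1 1 1

After press 2 at (2,0):
1 0 0 1 1
0 0 0 1 1
0 0 1 0 0
0 1 1 1 1

After press 3 at (2,4):
1 0 0 1 1
0 0 0 1 0
0 0 1 1 1
0 1 1 1 0

After press 4 at (3,0):
1 0 0 1 1
0 0 0 1 0
1 0 1 1 1
1 0 1 1 0

After press 5 at (3,3):
1 0 0 1 1
0 0 0 1 0
1 0 1 0 1
1 0 0 0 1

After press 6 at (1,2):
1 0 1 1 1
0 1 1 0 0
1 0 0 0 1
1 0 0 0 1

Answer: 1 0 1 1 1
0 1 1 0 0
1 0 0 0 1
1 0 0 0 1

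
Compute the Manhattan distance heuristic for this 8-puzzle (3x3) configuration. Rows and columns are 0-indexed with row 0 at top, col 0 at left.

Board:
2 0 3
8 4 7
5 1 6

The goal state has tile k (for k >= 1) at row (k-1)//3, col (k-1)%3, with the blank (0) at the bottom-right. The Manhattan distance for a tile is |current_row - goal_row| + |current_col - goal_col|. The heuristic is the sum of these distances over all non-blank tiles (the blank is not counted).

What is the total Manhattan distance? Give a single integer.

Answer: 13

Derivation:
Tile 2: (0,0)->(0,1) = 1
Tile 3: (0,2)->(0,2) = 0
Tile 8: (1,0)->(2,1) = 2
Tile 4: (1,1)->(1,0) = 1
Tile 7: (1,2)->(2,0) = 3
Tile 5: (2,0)->(1,1) = 2
Tile 1: (2,1)->(0,0) = 3
Tile 6: (2,2)->(1,2) = 1
Sum: 1 + 0 + 2 + 1 + 3 + 2 + 3 + 1 = 13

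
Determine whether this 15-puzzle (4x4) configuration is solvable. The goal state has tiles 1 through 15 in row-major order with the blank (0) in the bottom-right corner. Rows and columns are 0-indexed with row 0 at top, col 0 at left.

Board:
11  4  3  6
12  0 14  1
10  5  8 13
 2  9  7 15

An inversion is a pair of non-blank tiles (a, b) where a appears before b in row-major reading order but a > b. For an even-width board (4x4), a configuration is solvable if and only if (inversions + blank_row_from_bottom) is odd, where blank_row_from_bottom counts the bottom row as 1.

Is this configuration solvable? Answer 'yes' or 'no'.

Inversions: 45
Blank is in row 1 (0-indexed from top), which is row 3 counting from the bottom (bottom = 1).
45 + 3 = 48, which is even, so the puzzle is not solvable.

Answer: no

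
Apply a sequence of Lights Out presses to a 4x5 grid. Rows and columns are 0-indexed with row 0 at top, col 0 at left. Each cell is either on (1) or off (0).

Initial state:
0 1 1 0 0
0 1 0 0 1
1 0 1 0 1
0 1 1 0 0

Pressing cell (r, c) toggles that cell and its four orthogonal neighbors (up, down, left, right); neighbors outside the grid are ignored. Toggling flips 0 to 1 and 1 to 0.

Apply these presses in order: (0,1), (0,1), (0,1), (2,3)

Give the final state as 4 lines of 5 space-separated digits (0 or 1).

Answer: 1 0 0 0 0
0 0 0 1 1
1 0 0 1 0
0 1 1 1 0

Derivation:
After press 1 at (0,1):
1 0 0 0 0
0 0 0 0 1
1 0 1 0 1
0 1 1 0 0

After press 2 at (0,1):
0 1 1 0 0
0 1 0 0 1
1 0 1 0 1
0 1 1 0 0

After press 3 at (0,1):
1 0 0 0 0
0 0 0 0 1
1 0 1 0 1
0 1 1 0 0

After press 4 at (2,3):
1 0 0 0 0
0 0 0 1 1
1 0 0 1 0
0 1 1 1 0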